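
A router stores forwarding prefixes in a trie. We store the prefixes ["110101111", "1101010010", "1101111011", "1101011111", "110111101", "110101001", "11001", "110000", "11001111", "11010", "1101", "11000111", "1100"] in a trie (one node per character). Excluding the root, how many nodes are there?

30

Count nodes per top-level branch (shared prefixes stored once):
  '1'-branch (1100, 110000, 11000111, 11001, 11001111, 1101, 11010, 110101001, 1101010010, 110101111, 1101011111, 110111101, 1101111011): 30 nodes
Sum: 30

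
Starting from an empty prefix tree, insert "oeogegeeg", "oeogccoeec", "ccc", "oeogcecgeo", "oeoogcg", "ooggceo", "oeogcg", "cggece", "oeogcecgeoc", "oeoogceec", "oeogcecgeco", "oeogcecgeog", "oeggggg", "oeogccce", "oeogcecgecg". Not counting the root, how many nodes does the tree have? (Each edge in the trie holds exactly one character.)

54

Trace insertions, counting only characters that open a new branch:
  "oeogegeeg" → 9 new (o, e, o, g, e, g, e, e, g)
  "oeogccoeec" → prefix "oeog" already present; 6 new (c, c, o, e, e, c)
  "ccc" → 3 new (c, c, c)
  "oeogcecgeo" → prefix "oeogc" already present; 5 new (e, c, g, e, o)
  "oeoogcg" → prefix "oeo" already present; 4 new (o, g, c, g)
  "ooggceo" → prefix "o" already present; 6 new (o, g, g, c, e, o)
  "oeogcg" → prefix "oeogc" already present; 1 new (g)
  "cggece" → prefix "c" already present; 5 new (g, g, e, c, e)
  "oeogcecgeoc" → prefix "oeogcecgeo" already present; 1 new (c)
  "oeoogceec" → prefix "oeoogc" already present; 3 new (e, e, c)
  "oeogcecgeco" → prefix "oeogcecge" already present; 2 new (c, o)
  "oeogcecgeog" → prefix "oeogcecgeo" already present; 1 new (g)
  "oeggggg" → prefix "oe" already present; 5 new (g, g, g, g, g)
  "oeogccce" → prefix "oeogcc" already present; 2 new (c, e)
  "oeogcecgecg" → prefix "oeogcecgec" already present; 1 new (g)
Total nodes = 9 + 6 + 3 + 5 + 4 + 6 + 1 + 5 + 1 + 3 + 2 + 1 + 5 + 2 + 1 = 54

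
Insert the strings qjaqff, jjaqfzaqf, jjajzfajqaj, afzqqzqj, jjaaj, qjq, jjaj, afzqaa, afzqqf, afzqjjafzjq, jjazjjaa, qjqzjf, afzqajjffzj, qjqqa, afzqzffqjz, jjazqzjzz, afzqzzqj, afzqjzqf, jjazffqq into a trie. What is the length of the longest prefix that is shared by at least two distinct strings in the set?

5

Look for the deepest trie node that still has at least two words in its subtree.
"afzqaa" and "afzqajjffzj" agree on "afzqa" (5 characters) before diverging; nothing deeper is shared.
Longest shared-prefix length: 5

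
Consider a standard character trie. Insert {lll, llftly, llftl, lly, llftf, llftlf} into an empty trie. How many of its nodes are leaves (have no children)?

5

A leaf is a node with no children — equivalently, the end of a word that is not a proper prefix of any other stored word.
Those words: "llftf", "llftlf", "llftly", "lll", "lly"
Leaf count: 5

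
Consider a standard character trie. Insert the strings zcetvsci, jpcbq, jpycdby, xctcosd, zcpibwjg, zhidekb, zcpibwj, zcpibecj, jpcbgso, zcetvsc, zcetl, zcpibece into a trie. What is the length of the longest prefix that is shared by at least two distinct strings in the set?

7

Look for the deepest trie node that still has at least two words in its subtree.
e.g. "zcetvsc" and "zcetvsci" share the prefix "zcetvsc" of length 7; no pair shares a longer one.
Longest shared-prefix length: 7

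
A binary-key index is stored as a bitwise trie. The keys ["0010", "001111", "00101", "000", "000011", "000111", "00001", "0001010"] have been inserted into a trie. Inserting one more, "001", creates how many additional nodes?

"001" is already a full path in the trie; only an end-marker is added.
No new nodes are needed: 0.

0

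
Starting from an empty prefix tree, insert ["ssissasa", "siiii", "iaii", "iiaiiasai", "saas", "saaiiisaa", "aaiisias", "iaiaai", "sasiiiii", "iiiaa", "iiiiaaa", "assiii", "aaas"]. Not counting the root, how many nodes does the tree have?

Count nodes per top-level branch (shared prefixes stored once):
  'a'-branch (aaas, aaiisias, assiii): 15 nodes
  'i'-branch (iaiaai, iaii, iiaiiasai, iiiaa, iiiiaaa): 22 nodes
  's'-branch (saaiiisaa, saas, sasiiiii, siiii, ssissasa): 27 nodes
Sum: 64

64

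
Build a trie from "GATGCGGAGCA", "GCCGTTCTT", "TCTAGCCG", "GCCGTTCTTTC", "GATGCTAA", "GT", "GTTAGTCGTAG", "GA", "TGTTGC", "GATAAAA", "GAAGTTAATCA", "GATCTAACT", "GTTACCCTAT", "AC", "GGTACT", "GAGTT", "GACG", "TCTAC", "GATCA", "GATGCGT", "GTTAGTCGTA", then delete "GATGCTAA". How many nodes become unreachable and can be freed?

A node on "GATGCTAA"'s path can go only if nothing else ends at it or branches off below it.
The suffix "TAA" (3 nodes) is used only by "GATGCTAA"; the node for "GATGC" still has the child "G", so pruning stops there.
Nodes removed: 3

3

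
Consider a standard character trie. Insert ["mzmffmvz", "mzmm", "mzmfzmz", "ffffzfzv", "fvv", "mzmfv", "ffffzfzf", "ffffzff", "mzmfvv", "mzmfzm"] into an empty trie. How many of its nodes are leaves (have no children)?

A leaf is a node with no children — equivalently, the end of a word that is not a proper prefix of any other stored word.
Those words: "ffffzff", "ffffzfzf", "ffffzfzv", "fvv", "mzmffmvz", "mzmfvv", "mzmfzmz", "mzmm"
Leaf count: 8

8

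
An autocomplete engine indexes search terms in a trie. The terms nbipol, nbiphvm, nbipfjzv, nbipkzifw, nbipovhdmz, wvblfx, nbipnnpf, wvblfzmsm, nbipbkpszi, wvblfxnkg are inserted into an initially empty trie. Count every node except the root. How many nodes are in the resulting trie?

46

Count nodes per top-level branch (shared prefixes stored once):
  'n'-branch (nbipbkpszi, nbipfjzv, nbiphvm, nbipkzifw, nbipnnpf, nbipol, nbipovhdmz): 33 nodes
  'w'-branch (wvblfx, wvblfxnkg, wvblfzmsm): 13 nodes
Sum: 46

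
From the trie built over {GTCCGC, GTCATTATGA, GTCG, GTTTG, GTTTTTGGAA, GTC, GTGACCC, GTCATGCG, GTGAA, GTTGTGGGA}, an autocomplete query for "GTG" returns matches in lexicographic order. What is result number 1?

GTGAA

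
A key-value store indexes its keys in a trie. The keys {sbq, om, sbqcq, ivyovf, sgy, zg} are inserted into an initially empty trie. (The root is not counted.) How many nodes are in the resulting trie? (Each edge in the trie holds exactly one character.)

17

Insert word by word; a character creates a node only if that edge doesn't already exist:
  "sbq" → 3 new (s, b, q)
  "om" → 2 new (o, m)
  "sbqcq" → prefix "sbq" already present; 2 new (c, q)
  "ivyovf" → 6 new (i, v, y, o, v, f)
  "sgy" → prefix "s" already present; 2 new (g, y)
  "zg" → 2 new (z, g)
Total nodes = 3 + 2 + 2 + 6 + 2 + 2 = 17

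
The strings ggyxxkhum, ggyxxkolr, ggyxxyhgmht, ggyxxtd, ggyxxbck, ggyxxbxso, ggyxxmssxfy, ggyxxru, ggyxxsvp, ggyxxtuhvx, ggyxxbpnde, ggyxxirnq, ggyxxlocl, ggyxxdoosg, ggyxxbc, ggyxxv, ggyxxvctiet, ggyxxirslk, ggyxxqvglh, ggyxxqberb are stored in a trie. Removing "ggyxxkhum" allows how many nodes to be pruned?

A node on "ggyxxkhum"'s path can go only if nothing else ends at it or branches off below it.
The suffix "hum" (3 nodes) is used only by "ggyxxkhum"; the node for "ggyxxk" still has the child "o", so pruning stops there.
Nodes removed: 3

3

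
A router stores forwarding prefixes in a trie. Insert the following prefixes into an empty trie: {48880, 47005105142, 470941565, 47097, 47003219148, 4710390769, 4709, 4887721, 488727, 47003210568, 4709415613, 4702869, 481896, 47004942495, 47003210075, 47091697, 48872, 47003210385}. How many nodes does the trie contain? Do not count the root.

74

Count nodes per top-level branch (shared prefixes stored once):
  '4'-branch (47003210075, 47003210385, 47003210568, 47003219148, 47004942495, 47005105142, 4702869, 4709, 47091697, 4709415613, 470941565, 47097, 4710390769, 481896, 48872, 488727, 4887721, 48880): 74 nodes
Sum: 74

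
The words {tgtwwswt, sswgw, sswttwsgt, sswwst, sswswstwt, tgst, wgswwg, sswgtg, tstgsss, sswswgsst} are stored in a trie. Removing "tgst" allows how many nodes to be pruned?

2

A node on "tgst"'s path can go only if nothing else ends at it or branches off below it.
The suffix "st" (2 nodes) is used only by "tgst"; the node for "tg" still has the child "t", so pruning stops there.
Nodes removed: 2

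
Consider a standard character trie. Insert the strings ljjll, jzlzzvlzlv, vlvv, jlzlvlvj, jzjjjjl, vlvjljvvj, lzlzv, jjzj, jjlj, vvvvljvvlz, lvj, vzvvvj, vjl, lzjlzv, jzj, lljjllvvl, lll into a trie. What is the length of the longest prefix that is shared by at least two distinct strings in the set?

Equivalently: take the maximum, over all pairs, of their longest common prefix length.
e.g. "jzj" and "jzjjjjl" share the prefix "jzj" of length 3; no pair shares a longer one.
Longest shared-prefix length: 3

3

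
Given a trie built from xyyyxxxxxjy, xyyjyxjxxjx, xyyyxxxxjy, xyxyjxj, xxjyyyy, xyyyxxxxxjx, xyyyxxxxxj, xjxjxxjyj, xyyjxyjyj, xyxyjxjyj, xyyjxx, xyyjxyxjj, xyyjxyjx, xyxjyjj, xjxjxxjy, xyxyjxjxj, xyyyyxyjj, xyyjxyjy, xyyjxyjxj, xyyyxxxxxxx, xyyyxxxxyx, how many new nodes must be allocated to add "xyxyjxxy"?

2

"xyxyjx" is already a path in the trie; the remaining "xy" must be added.
Each of the 2 remaining characters creates one node.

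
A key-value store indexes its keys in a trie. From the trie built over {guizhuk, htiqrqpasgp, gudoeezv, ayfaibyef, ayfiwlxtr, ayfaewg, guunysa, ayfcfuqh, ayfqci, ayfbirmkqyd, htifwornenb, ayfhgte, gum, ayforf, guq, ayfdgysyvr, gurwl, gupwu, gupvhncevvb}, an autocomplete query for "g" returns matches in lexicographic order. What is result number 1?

gudoeezv

Filter for "g…" and sort: "gudoeezv", "guizhuk", "gum", "gupvhncevvb", "gupwu", "guq", "gurwl", "guunysa"
Position 1: gudoeezv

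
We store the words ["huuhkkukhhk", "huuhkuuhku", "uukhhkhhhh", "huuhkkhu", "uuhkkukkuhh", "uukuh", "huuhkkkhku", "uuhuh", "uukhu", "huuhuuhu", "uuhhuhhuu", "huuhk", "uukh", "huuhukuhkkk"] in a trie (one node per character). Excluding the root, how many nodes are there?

62

Count nodes per top-level branch (shared prefixes stored once):
  'h'-branch (huuhk, huuhkkhu, huuhkkkhku, huuhkkukhhk, huuhkuuhku, huuhukuhkkk, huuhuuhu): 32 nodes
  'u'-branch (uuhhuhhuu, uuhkkukkuhh, uuhuh, uukh, uukhhkhhhh, uukhu, uukuh): 30 nodes
Sum: 62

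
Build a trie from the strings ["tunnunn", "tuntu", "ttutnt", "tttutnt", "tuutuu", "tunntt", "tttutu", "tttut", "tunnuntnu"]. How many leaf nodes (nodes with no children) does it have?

A leaf is a node with no children — equivalently, the end of a word that is not a proper prefix of any other stored word.
Those words: "tttutnt", "tttutu", "ttutnt", "tunntt", "tunnunn", "tunnuntnu", "tuntu", "tuutuu"
Leaf count: 8

8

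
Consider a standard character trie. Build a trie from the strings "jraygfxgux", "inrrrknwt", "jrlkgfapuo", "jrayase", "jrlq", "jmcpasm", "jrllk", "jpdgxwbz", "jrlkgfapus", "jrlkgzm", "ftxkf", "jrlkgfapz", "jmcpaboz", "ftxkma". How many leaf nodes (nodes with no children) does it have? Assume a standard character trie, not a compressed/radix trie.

A leaf is a node with no children — equivalently, the end of a word that is not a proper prefix of any other stored word.
Those words: "ftxkf", "ftxkma", "inrrrknwt", "jmcpaboz", "jmcpasm", "jpdgxwbz", "jrayase", "jraygfxgux", "jrlkgfapuo", "jrlkgfapus", "jrlkgfapz", "jrlkgzm", "jrllk", "jrlq"
Leaf count: 14

14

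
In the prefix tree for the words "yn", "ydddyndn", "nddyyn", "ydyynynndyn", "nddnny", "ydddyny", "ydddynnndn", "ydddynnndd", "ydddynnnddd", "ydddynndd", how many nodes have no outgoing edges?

9

A leaf is a node with no children — equivalently, the end of a word that is not a proper prefix of any other stored word.
Those words: "nddnny", "nddyyn", "ydddyndn", "ydddynndd", "ydddynnnddd", "ydddynnndn", "ydddyny", "ydyynynndyn", "yn"
Leaf count: 9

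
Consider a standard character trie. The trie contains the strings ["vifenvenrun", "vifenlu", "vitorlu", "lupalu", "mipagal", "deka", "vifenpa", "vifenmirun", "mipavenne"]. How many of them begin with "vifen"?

4

Traverse to the node for "vifen", then collect every word in that subtree.
Words under "vifen": vifenlu, vifenmirun, vifenpa, vifenvenrun
Count: 4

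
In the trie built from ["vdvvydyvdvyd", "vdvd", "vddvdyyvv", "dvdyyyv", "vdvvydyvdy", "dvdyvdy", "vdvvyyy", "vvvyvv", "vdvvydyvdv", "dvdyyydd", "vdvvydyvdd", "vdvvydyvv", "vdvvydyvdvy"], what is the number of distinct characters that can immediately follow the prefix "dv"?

1

The children of the "dv" node are the distinct next characters among strings starting with "dv".
Characters that immediately follow "dv" among the stored strings: {d}.
That node has 1 child edge.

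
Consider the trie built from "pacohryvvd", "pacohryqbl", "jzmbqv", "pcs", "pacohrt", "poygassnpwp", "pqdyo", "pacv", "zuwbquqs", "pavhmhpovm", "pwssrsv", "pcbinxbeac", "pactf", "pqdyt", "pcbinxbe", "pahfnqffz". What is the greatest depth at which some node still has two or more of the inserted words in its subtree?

Equivalently: take the maximum, over all pairs, of their longest common prefix length.
"pcbinxbe" and "pcbinxbeac" agree on "pcbinxbe" (8 characters) before diverging; nothing deeper is shared.
Longest shared-prefix length: 8

8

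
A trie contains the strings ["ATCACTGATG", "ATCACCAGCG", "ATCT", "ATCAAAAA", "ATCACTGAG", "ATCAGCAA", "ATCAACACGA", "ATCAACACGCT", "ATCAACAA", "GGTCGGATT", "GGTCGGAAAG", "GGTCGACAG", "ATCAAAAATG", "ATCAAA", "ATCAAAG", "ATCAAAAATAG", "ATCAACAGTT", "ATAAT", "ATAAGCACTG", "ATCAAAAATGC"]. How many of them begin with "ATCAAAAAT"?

3

Filter for entries beginning with "ATCAAAAAT":
Words under "ATCAAAAAT": ATCAAAAATAG, ATCAAAAATG, ATCAAAAATGC
Count: 3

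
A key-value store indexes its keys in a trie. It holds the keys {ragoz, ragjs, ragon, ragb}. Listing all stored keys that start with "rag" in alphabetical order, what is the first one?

Words with prefix "rag", in lexicographic order: "ragb", "ragjs", "ragon", "ragoz"
Position 1: ragb

ragb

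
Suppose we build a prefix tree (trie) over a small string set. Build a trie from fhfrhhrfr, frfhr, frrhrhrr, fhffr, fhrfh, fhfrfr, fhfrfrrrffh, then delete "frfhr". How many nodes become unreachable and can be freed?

3

After clearing the end-marker at "frfhr", prune upward until reaching a node still needed by another word.
The suffix "fhr" (3 nodes) is used only by "frfhr"; the node for "fr" still has the child "r", so pruning stops there.
Nodes removed: 3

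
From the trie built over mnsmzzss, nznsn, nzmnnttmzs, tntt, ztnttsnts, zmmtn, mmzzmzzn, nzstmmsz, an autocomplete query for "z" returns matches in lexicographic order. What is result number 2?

ztnttsnts

DFS of the "z" subtree visits, in order: "zmmtn", "ztnttsnts"
Position 2: ztnttsnts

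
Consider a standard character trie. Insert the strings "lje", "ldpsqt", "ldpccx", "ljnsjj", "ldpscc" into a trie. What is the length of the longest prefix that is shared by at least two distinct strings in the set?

4

The deepest shared node is where two words last agree before diverging.
e.g. "ldpscc" and "ldpsqt" share the prefix "ldps" of length 4; no pair shares a longer one.
Longest shared-prefix length: 4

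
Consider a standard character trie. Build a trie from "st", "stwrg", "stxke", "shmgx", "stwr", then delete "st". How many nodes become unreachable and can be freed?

0

After clearing the end-marker at "st", prune upward until reaching a node still needed by another word.
Every node on "st" is still needed (e.g. by "stwrg"), so nothing is freed.
Nodes removed: 0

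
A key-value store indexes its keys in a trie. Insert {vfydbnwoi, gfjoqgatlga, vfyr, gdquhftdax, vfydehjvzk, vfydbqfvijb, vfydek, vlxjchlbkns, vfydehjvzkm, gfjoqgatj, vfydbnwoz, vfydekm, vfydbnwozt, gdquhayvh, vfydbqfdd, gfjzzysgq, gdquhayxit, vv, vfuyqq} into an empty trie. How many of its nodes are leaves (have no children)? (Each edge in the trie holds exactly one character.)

Leaves are exactly the stored words that no other stored word extends.
Those words: "gdquhayvh", "gdquhayxit", "gdquhftdax", "gfjoqgatj", "gfjoqgatlga", "gfjzzysgq", "vfuyqq", "vfydbnwoi", "vfydbnwozt", "vfydbqfdd", "vfydbqfvijb", "vfydehjvzkm", "vfydekm", "vfyr", "vlxjchlbkns", "vv"
Leaf count: 16

16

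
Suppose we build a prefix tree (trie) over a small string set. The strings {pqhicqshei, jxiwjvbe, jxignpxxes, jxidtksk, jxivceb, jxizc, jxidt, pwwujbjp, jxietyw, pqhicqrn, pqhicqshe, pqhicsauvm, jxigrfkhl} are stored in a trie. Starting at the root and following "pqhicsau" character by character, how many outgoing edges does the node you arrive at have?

1

Follow the path "pqhicsau" to its node, then look at its outgoing edges.
Distinct next characters after "pqhicsau": v.
That node has 1 child edge.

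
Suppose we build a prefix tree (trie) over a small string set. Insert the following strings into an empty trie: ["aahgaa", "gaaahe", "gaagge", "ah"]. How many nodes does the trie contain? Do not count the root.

16

Trie structure (* marks end of a word):
(root)
├─ a
│  ├─ a
│  │  └─ h
│  │     └─ g
│  │        └─ a
│  │           └─ a *
│  └─ h *
└─ g
   └─ a
      └─ a
         ├─ a
         │  └─ h
         │     └─ e *
         └─ g
            └─ g
               └─ e *
Counting every labelled node above: 16.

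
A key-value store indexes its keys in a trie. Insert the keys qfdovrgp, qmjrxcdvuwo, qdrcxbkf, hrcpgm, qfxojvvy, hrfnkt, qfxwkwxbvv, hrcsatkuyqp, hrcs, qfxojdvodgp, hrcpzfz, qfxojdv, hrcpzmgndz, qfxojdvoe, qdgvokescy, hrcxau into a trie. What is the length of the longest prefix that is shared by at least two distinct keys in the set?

8

The deepest shared node is where two words last agree before diverging.
"qfxojdvodgp" and "qfxojdvoe" agree on "qfxojdvo" (8 characters) before diverging; nothing deeper is shared.
Longest shared-prefix length: 8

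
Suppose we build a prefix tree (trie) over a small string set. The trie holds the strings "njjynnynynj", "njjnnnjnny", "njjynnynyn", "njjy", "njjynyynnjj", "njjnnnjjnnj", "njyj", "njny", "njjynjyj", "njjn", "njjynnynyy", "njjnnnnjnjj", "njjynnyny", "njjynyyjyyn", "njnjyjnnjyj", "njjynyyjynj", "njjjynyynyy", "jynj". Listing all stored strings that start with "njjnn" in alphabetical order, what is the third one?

njjnnnnjnjj

Filter for "njjnn…" and sort: "njjnnnjjnnj", "njjnnnjnny", "njjnnnnjnjj"
Position 3: njjnnnnjnjj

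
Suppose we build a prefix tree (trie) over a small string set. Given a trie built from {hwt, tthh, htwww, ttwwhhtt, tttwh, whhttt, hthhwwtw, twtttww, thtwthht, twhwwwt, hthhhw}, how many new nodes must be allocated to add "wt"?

1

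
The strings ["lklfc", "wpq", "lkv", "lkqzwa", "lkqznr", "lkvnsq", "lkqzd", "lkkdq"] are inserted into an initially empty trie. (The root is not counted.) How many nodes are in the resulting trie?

22

For each word, the new-node count is its length minus the longest prefix already in the trie:
  "lklfc" → 5 new (l, k, l, f, c)
  "wpq" → 3 new (w, p, q)
  "lkv" → prefix "lk" already present; 1 new (v)
  "lkqzwa" → prefix "lk" already present; 4 new (q, z, w, a)
  "lkqznr" → prefix "lkqz" already present; 2 new (n, r)
  "lkvnsq" → prefix "lkv" already present; 3 new (n, s, q)
  "lkqzd" → prefix "lkqz" already present; 1 new (d)
  "lkkdq" → prefix "lk" already present; 3 new (k, d, q)
Total nodes = 5 + 3 + 1 + 4 + 2 + 3 + 1 + 3 = 22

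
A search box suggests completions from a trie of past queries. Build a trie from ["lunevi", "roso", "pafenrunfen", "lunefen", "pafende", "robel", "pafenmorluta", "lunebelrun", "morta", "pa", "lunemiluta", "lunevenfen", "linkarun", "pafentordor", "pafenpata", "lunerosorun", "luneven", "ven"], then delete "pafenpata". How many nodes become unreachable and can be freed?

4

A node on "pafenpata"'s path can go only if nothing else ends at it or branches off below it.
The suffix "pata" (4 nodes) is used only by "pafenpata"; the node for "pafen" still has the child "r", so pruning stops there.
Nodes removed: 4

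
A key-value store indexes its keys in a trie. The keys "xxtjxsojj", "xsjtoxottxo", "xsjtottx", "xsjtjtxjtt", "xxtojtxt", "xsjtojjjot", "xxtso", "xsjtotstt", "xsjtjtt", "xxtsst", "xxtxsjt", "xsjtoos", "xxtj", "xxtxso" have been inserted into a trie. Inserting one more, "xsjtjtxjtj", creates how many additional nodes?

The longest prefix of "xsjtjtxjtj" already in the trie is "xsjtjtxjt" (length 9).
Each of the 1 remaining characters creates one node.

1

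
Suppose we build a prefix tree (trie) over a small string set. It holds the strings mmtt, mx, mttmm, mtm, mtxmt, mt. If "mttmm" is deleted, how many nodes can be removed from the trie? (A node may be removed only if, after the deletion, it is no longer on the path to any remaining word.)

3

Walk "mttmm" from the leaf back toward the root, removing each node that no remaining word uses.
The suffix "tmm" (3 nodes) is used only by "mttmm"; the node for "mt" still has the child "m", so pruning stops there.
Nodes removed: 3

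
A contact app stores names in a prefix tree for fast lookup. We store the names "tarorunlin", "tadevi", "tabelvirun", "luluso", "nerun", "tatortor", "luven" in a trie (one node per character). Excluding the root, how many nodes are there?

For each word, the new-node count is its length minus the longest prefix already in the trie:
  "tarorunlin" → 10 new (t, a, r, o, r, u, n, l, i, n)
  "tadevi" → prefix "ta" already present; 4 new (d, e, v, i)
  "tabelvirun" → prefix "ta" already present; 8 new (b, e, l, v, i, r, u, n)
  "luluso" → 6 new (l, u, l, u, s, o)
  "nerun" → 5 new (n, e, r, u, n)
  "tatortor" → prefix "ta" already present; 6 new (t, o, r, t, o, r)
  "luven" → prefix "lu" already present; 3 new (v, e, n)
Total nodes = 10 + 4 + 8 + 6 + 5 + 6 + 3 = 42

42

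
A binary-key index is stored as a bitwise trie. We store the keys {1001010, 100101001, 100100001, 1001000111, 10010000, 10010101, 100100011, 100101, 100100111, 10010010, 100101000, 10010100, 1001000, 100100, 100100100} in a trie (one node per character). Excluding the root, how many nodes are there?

23

Trie structure (* marks end of a word):
(root)
└─ 1
   └─ 0
      └─ 0
         └─ 1
            └─ 0
               ├─ 0 *
               │  ├─ 0 *
               │  │  ├─ 0 *
               │  │  │  └─ 1 *
               │  │  └─ 1
               │  │     └─ 1 *
               │  │        └─ 1 *
               │  └─ 1
               │     ├─ 0 *
               │     │  └─ 0 *
               │     └─ 1
               │        └─ 1 *
               └─ 1 *
                  └─ 0 *
                     ├─ 0 *
                     │  ├─ 0 *
                     │  └─ 1 *
                     └─ 1 *
Counting every labelled node above: 23.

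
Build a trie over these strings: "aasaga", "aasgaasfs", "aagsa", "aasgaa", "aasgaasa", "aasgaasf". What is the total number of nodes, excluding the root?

16

For each word, the new-node count is its length minus the longest prefix already in the trie:
  "aasaga" → 6 new (a, a, s, a, g, a)
  "aasgaasfs" → prefix "aas" already present; 6 new (g, a, a, s, f, s)
  "aagsa" → prefix "aa" already present; 3 new (g, s, a)
  "aasgaa" → prefix "aasgaa" already present; 0 new (none)
  "aasgaasa" → prefix "aasgaas" already present; 1 new (a)
  "aasgaasf" → prefix "aasgaasf" already present; 0 new (none)
Total nodes = 6 + 6 + 3 + 0 + 1 + 0 = 16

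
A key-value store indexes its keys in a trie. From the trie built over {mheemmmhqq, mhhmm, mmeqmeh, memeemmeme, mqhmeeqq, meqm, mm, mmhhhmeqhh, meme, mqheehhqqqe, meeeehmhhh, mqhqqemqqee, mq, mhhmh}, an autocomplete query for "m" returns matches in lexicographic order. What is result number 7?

mhhmm

Words with prefix "m", in lexicographic order: "meeeehmhhh", "meme", "memeemmeme", "meqm", "mheemmmhqq", "mhhmh", "mhhmm", "mm", "mmeqmeh", "mmhhhmeqhh", "mq", "mqheehhqqqe", "mqhmeeqq", "mqhqqemqqee"
The 7th is mhhmm.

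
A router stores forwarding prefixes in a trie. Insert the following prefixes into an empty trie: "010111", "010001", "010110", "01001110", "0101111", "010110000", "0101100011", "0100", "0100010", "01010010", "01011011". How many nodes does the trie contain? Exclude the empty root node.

Count nodes per top-level branch (shared prefixes stored once):
  '0'-branch (0100, 010001, 0100010, 01001110, 01010010, 010110, 010110000, 0101100011, 01011011, 010111, 0101111): 27 nodes
Sum: 27

27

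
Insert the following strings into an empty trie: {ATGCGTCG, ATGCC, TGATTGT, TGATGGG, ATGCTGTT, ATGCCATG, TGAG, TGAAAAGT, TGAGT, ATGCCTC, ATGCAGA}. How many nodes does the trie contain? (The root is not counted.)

Trie structure (* marks end of a word):
(root)
├─ A
│  └─ T
│     └─ G
│        └─ C
│           ├─ A
│           │  └─ G
│           │     └─ A *
│           ├─ C *
│           │  ├─ A
│           │  │  └─ T
│           │  │     └─ G *
│           │  └─ T
│           │     └─ C *
│           ├─ G
│           │  └─ T
│           │     └─ C
│           │        └─ G *
│           └─ T
│              └─ G
│                 └─ T
│                    └─ T *
└─ T
   └─ G
      └─ A
         ├─ A
         │  └─ A
         │     └─ A
         │        └─ G
         │           └─ T *
         ├─ G *
         │  └─ T *
         └─ T
            ├─ G
            │  └─ G
            │     └─ G *
            └─ T
               └─ G
                  └─ T *
Counting every labelled node above: 38.

38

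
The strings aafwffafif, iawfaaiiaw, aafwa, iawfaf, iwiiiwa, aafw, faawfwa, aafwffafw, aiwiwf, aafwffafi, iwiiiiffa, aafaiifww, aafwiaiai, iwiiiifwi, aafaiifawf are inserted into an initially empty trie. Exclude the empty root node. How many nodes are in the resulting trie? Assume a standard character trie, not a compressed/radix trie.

Insert word by word; a character creates a node only if that edge doesn't already exist:
  "aafwffafif" → 10 new (a, a, f, w, f, f, a, f, i, f)
  "iawfaaiiaw" → 10 new (i, a, w, f, a, a, i, i, a, w)
  "aafwa" → prefix "aafw" already present; 1 new (a)
  "iawfaf" → prefix "iawfa" already present; 1 new (f)
  "iwiiiwa" → prefix "i" already present; 6 new (w, i, i, i, w, a)
  "aafw" → prefix "aafw" already present; 0 new (none)
  "faawfwa" → 7 new (f, a, a, w, f, w, a)
  "aafwffafw" → prefix "aafwffaf" already present; 1 new (w)
  "aiwiwf" → prefix "a" already present; 5 new (i, w, i, w, f)
  "aafwffafi" → prefix "aafwffafi" already present; 0 new (none)
  "iwiiiiffa" → prefix "iwiii" already present; 4 new (i, f, f, a)
  "aafaiifww" → prefix "aaf" already present; 6 new (a, i, i, f, w, w)
  "aafwiaiai" → prefix "aafw" already present; 5 new (i, a, i, a, i)
  "iwiiiifwi" → prefix "iwiiiif" already present; 2 new (w, i)
  "aafaiifawf" → prefix "aafaiif" already present; 3 new (a, w, f)
Total nodes = 10 + 10 + 1 + 1 + 6 + 0 + 7 + 1 + 5 + 0 + 4 + 6 + 5 + 2 + 3 = 61

61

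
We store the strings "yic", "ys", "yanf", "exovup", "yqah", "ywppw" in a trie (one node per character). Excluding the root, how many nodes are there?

20

Count nodes per top-level branch (shared prefixes stored once):
  'e'-branch (exovup): 6 nodes
  'y'-branch (yanf, yic, yqah, ys, ywppw): 14 nodes
Sum: 20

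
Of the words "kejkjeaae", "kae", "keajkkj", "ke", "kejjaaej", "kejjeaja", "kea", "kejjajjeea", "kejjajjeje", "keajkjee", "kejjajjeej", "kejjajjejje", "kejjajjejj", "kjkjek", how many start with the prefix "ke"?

12

Walk to "ke"; the words in its subtree are exactly those with that prefix.
Words under "ke": ke, kea, keajkjee, keajkkj, kejjaaej, kejjajjeea, kejjajjeej, kejjajjeje, kejjajjejj, kejjajjejje, kejjeaja, kejkjeaae
Count: 12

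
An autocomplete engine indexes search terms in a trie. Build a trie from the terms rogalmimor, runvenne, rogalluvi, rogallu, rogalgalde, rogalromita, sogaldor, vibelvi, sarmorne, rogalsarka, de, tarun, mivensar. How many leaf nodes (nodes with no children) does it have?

12

A leaf is a node with no children — equivalently, the end of a word that is not a proper prefix of any other stored word.
Those words: "de", "mivensar", "rogalgalde", "rogalluvi", "rogalmimor", "rogalromita", "rogalsarka", "runvenne", "sarmorne", "sogaldor", "tarun", "vibelvi"
Leaf count: 12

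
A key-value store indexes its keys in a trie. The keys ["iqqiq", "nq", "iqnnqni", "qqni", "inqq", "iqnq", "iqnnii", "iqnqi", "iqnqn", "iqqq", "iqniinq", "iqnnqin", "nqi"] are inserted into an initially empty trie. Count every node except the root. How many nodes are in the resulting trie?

For each word, the new-node count is its length minus the longest prefix already in the trie:
  "iqqiq" → 5 new (i, q, q, i, q)
  "nq" → 2 new (n, q)
  "iqnnqni" → prefix "iq" already present; 5 new (n, n, q, n, i)
  "qqni" → 4 new (q, q, n, i)
  "inqq" → prefix "i" already present; 3 new (n, q, q)
  "iqnq" → prefix "iqn" already present; 1 new (q)
  "iqnnii" → prefix "iqnn" already present; 2 new (i, i)
  "iqnqi" → prefix "iqnq" already present; 1 new (i)
  "iqnqn" → prefix "iqnq" already present; 1 new (n)
  "iqqq" → prefix "iqq" already present; 1 new (q)
  "iqniinq" → prefix "iqn" already present; 4 new (i, i, n, q)
  "iqnnqin" → prefix "iqnnq" already present; 2 new (i, n)
  "nqi" → prefix "nq" already present; 1 new (i)
Total nodes = 5 + 2 + 5 + 4 + 3 + 1 + 2 + 1 + 1 + 1 + 4 + 2 + 1 = 32

32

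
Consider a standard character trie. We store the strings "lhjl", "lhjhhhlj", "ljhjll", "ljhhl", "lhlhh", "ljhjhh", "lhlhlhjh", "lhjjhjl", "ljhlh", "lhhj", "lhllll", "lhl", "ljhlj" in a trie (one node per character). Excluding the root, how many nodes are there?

37

Count nodes per top-level branch (shared prefixes stored once):
  'l'-branch (lhhj, lhjhhhlj, lhjjhjl, lhjl, lhl, lhlhh, lhlhlhjh, lhllll, ljhhl, ljhjhh, ljhjll, ljhlh, ljhlj): 37 nodes
Sum: 37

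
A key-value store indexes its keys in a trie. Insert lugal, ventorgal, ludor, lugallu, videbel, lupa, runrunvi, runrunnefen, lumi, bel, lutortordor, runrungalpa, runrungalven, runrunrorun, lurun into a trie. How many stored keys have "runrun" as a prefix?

5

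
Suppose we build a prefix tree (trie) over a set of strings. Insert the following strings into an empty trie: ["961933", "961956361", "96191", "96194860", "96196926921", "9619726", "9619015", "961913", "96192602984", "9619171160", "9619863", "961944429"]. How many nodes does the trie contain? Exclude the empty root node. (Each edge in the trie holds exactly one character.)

For each word, the new-node count is its length minus the longest prefix already in the trie:
  "961933" → 6 new (9, 6, 1, 9, 3, 3)
  "961956361" → prefix "9619" already present; 5 new (5, 6, 3, 6, 1)
  "96191" → prefix "9619" already present; 1 new (1)
  "96194860" → prefix "9619" already present; 4 new (4, 8, 6, 0)
  "96196926921" → prefix "9619" already present; 7 new (6, 9, 2, 6, 9, 2, 1)
  "9619726" → prefix "9619" already present; 3 new (7, 2, 6)
  "9619015" → prefix "9619" already present; 3 new (0, 1, 5)
  "961913" → prefix "96191" already present; 1 new (3)
  "96192602984" → prefix "9619" already present; 7 new (2, 6, 0, 2, 9, 8, 4)
  "9619171160" → prefix "96191" already present; 5 new (7, 1, 1, 6, 0)
  "9619863" → prefix "9619" already present; 3 new (8, 6, 3)
  "961944429" → prefix "96194" already present; 4 new (4, 4, 2, 9)
Total nodes = 6 + 5 + 1 + 4 + 7 + 3 + 3 + 1 + 7 + 5 + 3 + 4 = 49

49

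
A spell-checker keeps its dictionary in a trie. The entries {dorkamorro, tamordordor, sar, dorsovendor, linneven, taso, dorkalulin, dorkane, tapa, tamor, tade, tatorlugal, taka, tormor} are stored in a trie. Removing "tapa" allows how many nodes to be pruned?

After clearing the end-marker at "tapa", prune upward until reaching a node still needed by another word.
The suffix "pa" (2 nodes) is used only by "tapa"; the node for "ta" still has the child "m", so pruning stops there.
Nodes removed: 2

2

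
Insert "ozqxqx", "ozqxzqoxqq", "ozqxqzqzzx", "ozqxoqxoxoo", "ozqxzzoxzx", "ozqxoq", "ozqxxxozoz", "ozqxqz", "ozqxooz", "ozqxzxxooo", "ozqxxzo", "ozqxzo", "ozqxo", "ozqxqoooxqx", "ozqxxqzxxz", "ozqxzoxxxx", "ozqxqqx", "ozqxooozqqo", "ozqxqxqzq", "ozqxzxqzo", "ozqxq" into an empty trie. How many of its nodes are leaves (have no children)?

A leaf is a node with no children — equivalently, the end of a word that is not a proper prefix of any other stored word.
Those words: "ozqxooozqqo", "ozqxooz", "ozqxoqxoxoo", "ozqxqoooxqx", "ozqxqqx", "ozqxqxqzq", "ozqxqzqzzx", "ozqxxqzxxz", "ozqxxxozoz", "ozqxxzo", "ozqxzoxxxx", "ozqxzqoxqq", "ozqxzxqzo", "ozqxzxxooo", "ozqxzzoxzx"
Leaf count: 15

15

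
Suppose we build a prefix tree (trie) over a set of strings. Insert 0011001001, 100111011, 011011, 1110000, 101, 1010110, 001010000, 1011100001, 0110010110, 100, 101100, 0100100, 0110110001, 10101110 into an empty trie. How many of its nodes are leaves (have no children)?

A leaf is a node with no children — equivalently, the end of a word that is not a proper prefix of any other stored word.
Those words: "001010000", "0011001001", "0100100", "0110010110", "0110110001", "100111011", "1010110", "10101110", "101100", "1011100001", "1110000"
Leaf count: 11

11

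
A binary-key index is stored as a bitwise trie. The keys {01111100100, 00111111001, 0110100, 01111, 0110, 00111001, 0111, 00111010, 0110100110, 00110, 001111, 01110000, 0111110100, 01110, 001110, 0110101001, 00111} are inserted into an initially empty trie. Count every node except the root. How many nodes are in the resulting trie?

45

Trace insertions, counting only characters that open a new branch:
  "01111100100" → 11 new (0, 1, 1, 1, 1, 1, 0, 0, 1, 0, 0)
  "00111111001" → prefix "0" already present; 10 new (0, 1, 1, 1, 1, 1, 1, 0, 0, 1)
  "0110100" → prefix "011" already present; 4 new (0, 1, 0, 0)
  "01111" → prefix "01111" already present; 0 new (none)
  "0110" → prefix "0110" already present; 0 new (none)
  "00111001" → prefix "00111" already present; 3 new (0, 0, 1)
  "0111" → prefix "0111" already present; 0 new (none)
  "00111010" → prefix "001110" already present; 2 new (1, 0)
  "0110100110" → prefix "0110100" already present; 3 new (1, 1, 0)
  "00110" → prefix "0011" already present; 1 new (0)
  "001111" → prefix "001111" already present; 0 new (none)
  "01110000" → prefix "0111" already present; 4 new (0, 0, 0, 0)
  "0111110100" → prefix "0111110" already present; 3 new (1, 0, 0)
  "01110" → prefix "01110" already present; 0 new (none)
  "001110" → prefix "001110" already present; 0 new (none)
  "0110101001" → prefix "011010" already present; 4 new (1, 0, 0, 1)
  "00111" → prefix "00111" already present; 0 new (none)
Total nodes = 11 + 10 + 4 + 0 + 0 + 3 + 0 + 2 + 3 + 1 + 0 + 4 + 3 + 0 + 0 + 4 + 0 = 45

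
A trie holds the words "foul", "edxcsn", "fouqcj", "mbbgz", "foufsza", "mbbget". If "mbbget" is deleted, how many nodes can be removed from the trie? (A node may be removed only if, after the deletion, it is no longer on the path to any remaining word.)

2

After clearing the end-marker at "mbbget", prune upward until reaching a node still needed by another word.
The suffix "et" (2 nodes) is used only by "mbbget"; the node for "mbbg" still has the child "z", so pruning stops there.
Nodes removed: 2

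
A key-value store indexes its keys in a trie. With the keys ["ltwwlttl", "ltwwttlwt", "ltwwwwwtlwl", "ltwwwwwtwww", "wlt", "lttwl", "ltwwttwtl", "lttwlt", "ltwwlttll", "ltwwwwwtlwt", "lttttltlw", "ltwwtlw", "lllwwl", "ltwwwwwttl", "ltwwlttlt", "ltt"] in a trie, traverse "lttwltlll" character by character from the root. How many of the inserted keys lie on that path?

3

Walk "lttwltlll" from the root; an end-of-word marker is hit whenever a stored word is a prefix of "lttwltlll".
Prefixes of the query that are stored words: "ltt", "lttwl", "lttwlt"
Count: 3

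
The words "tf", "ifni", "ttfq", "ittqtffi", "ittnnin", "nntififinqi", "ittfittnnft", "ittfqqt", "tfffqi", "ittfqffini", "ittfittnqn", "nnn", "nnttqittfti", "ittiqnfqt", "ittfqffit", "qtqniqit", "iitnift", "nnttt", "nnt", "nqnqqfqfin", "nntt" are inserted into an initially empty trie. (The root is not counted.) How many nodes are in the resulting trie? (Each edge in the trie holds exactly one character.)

93

For each word, the new-node count is its length minus the longest prefix already in the trie:
  "tf" → 2 new (t, f)
  "ifni" → 4 new (i, f, n, i)
  "ttfq" → prefix "t" already present; 3 new (t, f, q)
  "ittqtffi" → prefix "i" already present; 7 new (t, t, q, t, f, f, i)
  "ittnnin" → prefix "itt" already present; 4 new (n, n, i, n)
  "nntififinqi" → 11 new (n, n, t, i, f, i, f, i, n, q, i)
  "ittfittnnft" → prefix "itt" already present; 8 new (f, i, t, t, n, n, f, t)
  "ittfqqt" → prefix "ittf" already present; 3 new (q, q, t)
  "tfffqi" → prefix "tf" already present; 4 new (f, f, q, i)
  "ittfqffini" → prefix "ittfq" already present; 5 new (f, f, i, n, i)
  "ittfittnqn" → prefix "ittfittn" already present; 2 new (q, n)
  "nnn" → prefix "nn" already present; 1 new (n)
  "nnttqittfti" → prefix "nnt" already present; 8 new (t, q, i, t, t, f, t, i)
  "ittiqnfqt" → prefix "itt" already present; 6 new (i, q, n, f, q, t)
  "ittfqffit" → prefix "ittfqffi" already present; 1 new (t)
  "qtqniqit" → 8 new (q, t, q, n, i, q, i, t)
  "iitnift" → prefix "i" already present; 6 new (i, t, n, i, f, t)
  "nnttt" → prefix "nntt" already present; 1 new (t)
  "nnt" → prefix "nnt" already present; 0 new (none)
  "nqnqqfqfin" → prefix "n" already present; 9 new (q, n, q, q, f, q, f, i, n)
  "nntt" → prefix "nntt" already present; 0 new (none)
Total nodes = 2 + 4 + 3 + 7 + 4 + 11 + 8 + 3 + 4 + 5 + 2 + 1 + 8 + 6 + 1 + 8 + 6 + 1 + 0 + 9 + 0 = 93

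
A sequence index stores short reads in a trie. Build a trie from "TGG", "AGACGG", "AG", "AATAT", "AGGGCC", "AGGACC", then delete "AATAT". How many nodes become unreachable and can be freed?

4

A node on "AATAT"'s path can go only if nothing else ends at it or branches off below it.
The suffix "ATAT" (4 nodes) is used only by "AATAT"; the node for "A" still has the child "G", so pruning stops there.
Nodes removed: 4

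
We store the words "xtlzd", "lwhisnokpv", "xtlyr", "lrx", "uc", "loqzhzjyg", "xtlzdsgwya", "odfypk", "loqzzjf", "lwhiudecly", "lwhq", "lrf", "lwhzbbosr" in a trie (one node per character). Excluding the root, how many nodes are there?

57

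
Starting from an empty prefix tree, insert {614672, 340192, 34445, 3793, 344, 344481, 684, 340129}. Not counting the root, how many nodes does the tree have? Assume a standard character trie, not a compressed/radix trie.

24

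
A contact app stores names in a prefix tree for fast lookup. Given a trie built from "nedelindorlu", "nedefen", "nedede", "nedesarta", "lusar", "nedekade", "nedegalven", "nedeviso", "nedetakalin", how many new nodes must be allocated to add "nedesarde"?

2

"nedesar" is already a path in the trie; the remaining "de" must be added.
New nodes needed: |"nedesarde"| − 7 = 9 − 7 = 2.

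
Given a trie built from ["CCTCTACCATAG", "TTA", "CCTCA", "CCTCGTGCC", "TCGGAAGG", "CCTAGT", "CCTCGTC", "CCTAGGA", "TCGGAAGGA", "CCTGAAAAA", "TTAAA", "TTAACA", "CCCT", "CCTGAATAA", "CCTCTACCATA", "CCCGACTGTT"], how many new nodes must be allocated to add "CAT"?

2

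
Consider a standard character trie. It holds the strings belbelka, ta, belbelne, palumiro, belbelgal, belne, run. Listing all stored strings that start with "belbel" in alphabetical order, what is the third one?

DFS of the "belbel" subtree visits, in order: "belbelgal", "belbelka", "belbelne"
The 3rd is belbelne.

belbelne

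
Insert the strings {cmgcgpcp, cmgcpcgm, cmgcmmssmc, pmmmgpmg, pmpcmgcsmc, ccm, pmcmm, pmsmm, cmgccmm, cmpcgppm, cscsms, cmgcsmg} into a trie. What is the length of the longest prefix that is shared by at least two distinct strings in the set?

Equivalently: take the maximum, over all pairs, of their longest common prefix length.
"cmgccmm" and "cmgcgpcp" agree on "cmgc" (4 characters) before diverging; nothing deeper is shared.
Longest shared-prefix length: 4

4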